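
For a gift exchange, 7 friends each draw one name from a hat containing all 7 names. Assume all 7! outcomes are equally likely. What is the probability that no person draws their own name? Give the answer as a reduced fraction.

Favorable outcomes: !7 = 1854.
Total outcomes: 7! = 5040.
Probability = 1854/5040 = 103/280.

103/280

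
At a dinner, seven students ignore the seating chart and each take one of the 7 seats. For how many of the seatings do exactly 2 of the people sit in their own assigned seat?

Choose which 2 of the 7 are fixed: C(7,2) = 21.
The remaining 5 must be deranged: !5 = 44.
Total: 21 × 44 = 924.

924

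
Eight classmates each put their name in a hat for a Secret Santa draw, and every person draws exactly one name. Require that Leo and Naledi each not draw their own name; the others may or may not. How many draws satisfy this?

Let A_j be the event that the j-th constrained one is fixed. By inclusion-exclusion over the 2 events:
Σ_{j=0}^{2} (-1)^j C(2,j)(8-j)!
= C(2,0)·8! - C(2,1)·7! + C(2,2)·6!
= 40320 - 10080 + 720
= 30960

30960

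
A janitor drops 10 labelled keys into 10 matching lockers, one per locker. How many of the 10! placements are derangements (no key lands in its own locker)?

1334961

Use !n = (n-1)(!(n-1) + !(n-2)).
!10 = 9·(133496 + 14833) = 9·148329 = 1334961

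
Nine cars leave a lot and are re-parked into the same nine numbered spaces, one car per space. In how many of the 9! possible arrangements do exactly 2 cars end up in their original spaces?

Choose which 2 of the 9 are fixed: C(9,2) = 36.
The remaining 7 must be deranged: !7 = 1854.
Total: 36 × 1854 = 66744.

66744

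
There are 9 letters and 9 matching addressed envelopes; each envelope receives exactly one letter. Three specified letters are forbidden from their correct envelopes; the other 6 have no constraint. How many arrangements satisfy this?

256320

Inclusion-exclusion on the 3 forbidden self-matches:
Σ_{j=0}^{3} (-1)^j C(3,j)(9-j)!
= C(3,0)·9! - C(3,1)·8! + C(3,2)·7! - C(3,3)·6!
= 362880 - 120960 + 15120 - 720
= 256320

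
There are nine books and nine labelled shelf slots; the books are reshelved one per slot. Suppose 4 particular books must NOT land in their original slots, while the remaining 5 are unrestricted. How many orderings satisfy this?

229080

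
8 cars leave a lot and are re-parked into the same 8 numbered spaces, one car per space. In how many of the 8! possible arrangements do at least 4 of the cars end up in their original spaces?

771

# with exactly i fixed is C(8,i)·!(8-i); sum over i=4..8:
  i=4: C(8,4)·!4 = 70·9 = 630
  i=5: C(8,5)·!3 = 56·2 = 112
  i=6: C(8,6)·!2 = 28·1 = 28
  i=7: C(8,7)·!1 = 8·0 = 0
  i=8: C(8,8)·!0 = 1·1 = 1
Total = 771.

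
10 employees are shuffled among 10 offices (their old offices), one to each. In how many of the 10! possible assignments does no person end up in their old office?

1334961

By inclusion-exclusion, !10 = Σ (-1)^k · 10!/k! for k=0..10
= 10! - 10!/1! + 10!/2! - 10!/3! + 10!/4! - 10!/5! + 10!/6! - 10!/7! + 10!/8! - 10!/9! + 10!/10!
= 3628800 - 3628800 + 1814400 - 604800 + 151200 - 30240 + 5040 - 720 + 90 - 10 + 1
= 1334961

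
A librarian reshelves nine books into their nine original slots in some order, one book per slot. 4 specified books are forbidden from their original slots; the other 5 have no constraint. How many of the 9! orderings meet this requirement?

Inclusion-exclusion on the 4 forbidden self-matches:
Σ_{j=0}^{4} (-1)^j C(4,j)(9-j)!
= C(4,0)·9! - C(4,1)·8! + C(4,2)·7! - C(4,3)·6! + C(4,4)·5!
= 362880 - 161280 + 30240 - 2880 + 120
= 229080

229080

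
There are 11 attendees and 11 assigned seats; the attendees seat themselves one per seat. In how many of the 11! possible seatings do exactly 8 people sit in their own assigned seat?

330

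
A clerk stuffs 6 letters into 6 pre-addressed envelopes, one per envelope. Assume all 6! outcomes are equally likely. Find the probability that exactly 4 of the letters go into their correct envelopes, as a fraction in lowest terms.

Favorable outcomes: C(6,4)·!2 = 15·1 = 15.
Total outcomes: 6! = 720.
Probability = 15/720 = 1/48.

1/48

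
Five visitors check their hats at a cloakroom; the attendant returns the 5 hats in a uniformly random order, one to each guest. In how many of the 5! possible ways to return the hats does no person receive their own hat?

44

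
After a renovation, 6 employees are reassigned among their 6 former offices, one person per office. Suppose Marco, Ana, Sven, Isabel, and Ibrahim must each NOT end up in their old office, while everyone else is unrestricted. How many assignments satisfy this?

Inclusion-exclusion on the 5 forbidden self-matches:
Σ_{j=0}^{5} (-1)^j C(5,j)(6-j)!
= C(5,0)·6! - C(5,1)·5! + C(5,2)·4! - C(5,3)·3! + C(5,4)·2! - C(5,5)·1!
= 720 - 600 + 240 - 60 + 10 - 1
= 309

309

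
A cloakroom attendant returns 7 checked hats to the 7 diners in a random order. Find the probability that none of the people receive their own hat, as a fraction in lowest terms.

Favorable outcomes: !7 = 1854.
Total outcomes: 7! = 5040.
Probability = 1854/5040 = 103/280.

103/280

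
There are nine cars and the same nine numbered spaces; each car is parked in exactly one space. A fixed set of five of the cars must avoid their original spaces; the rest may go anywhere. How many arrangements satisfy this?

Let A_j be the event that the j-th constrained one is fixed. By inclusion-exclusion over the 5 events:
Σ_{j=0}^{5} (-1)^j C(5,j)(9-j)!
= C(5,0)·9! - C(5,1)·8! + C(5,2)·7! - C(5,3)·6! + C(5,4)·5! - C(5,5)·4!
= 362880 - 201600 + 50400 - 7200 + 600 - 24
= 205056

205056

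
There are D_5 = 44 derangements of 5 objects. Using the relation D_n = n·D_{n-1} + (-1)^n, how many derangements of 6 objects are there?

D_6 = 6·44 + 1 = 265.

265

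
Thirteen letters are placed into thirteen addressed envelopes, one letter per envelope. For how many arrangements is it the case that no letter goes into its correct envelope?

The subfactorial !13 = [13!/e] (nearest integer).
13! = 6227020800, and 6227020800/e ≈ 2290792932.07, so !13 = 2290792932.

2290792932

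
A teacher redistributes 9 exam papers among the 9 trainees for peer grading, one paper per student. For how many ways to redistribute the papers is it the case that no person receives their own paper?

!9 is the nearest integer to 9!/e.
9! = 362880, and 362880/e ≈ 133496.09, so !9 = 133496.

133496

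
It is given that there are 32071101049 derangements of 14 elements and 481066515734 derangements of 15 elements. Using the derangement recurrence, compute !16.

7697064251745

!16 = (16-1)·(!15 + !14) = 15·(481066515734 + 32071101049) = 15·513137616783 = 7697064251745.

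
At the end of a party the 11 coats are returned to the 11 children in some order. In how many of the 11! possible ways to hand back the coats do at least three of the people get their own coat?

3205379

# with exactly i fixed is C(11,i)·!(11-i); sum over i=3..11:
  i=3: C(11,3)·!8 = 165·14833 = 2447445
  i=4: C(11,4)·!7 = 330·1854 = 611820
  i=5: C(11,5)·!6 = 462·265 = 122430
  i=6: C(11,6)·!5 = 462·44 = 20328
  i=7: C(11,7)·!4 = 330·9 = 2970
  i=8: C(11,8)·!3 = 165·2 = 330
  i=9: C(11,9)·!2 = 55·1 = 55
  i=10: C(11,10)·!1 = 11·0 = 0
  i=11: C(11,11)·!0 = 1·1 = 1
Total = 3205379.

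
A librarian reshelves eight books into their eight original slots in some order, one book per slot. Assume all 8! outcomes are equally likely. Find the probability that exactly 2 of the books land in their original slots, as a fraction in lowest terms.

Favorable outcomes: C(8,2)·!6 = 28·265 = 7420.
Total outcomes: 8! = 40320.
Probability = 7420/40320 = 53/288.

53/288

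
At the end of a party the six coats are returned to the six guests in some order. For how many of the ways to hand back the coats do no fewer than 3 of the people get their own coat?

Sum C(6,i)·!(6-i) for i = 3..6:
  i=3: C(6,3)·!3 = 20·2 = 40
  i=4: C(6,4)·!2 = 15·1 = 15
  i=5: C(6,5)·!1 = 6·0 = 0
  i=6: C(6,6)·!0 = 1·1 = 1
Total = 56.

56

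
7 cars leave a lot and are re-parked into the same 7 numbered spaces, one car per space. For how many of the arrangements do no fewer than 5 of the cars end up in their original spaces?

Sum C(7,i)·!(7-i) for i = 5..7:
  i=5: C(7,5)·!2 = 21·1 = 21
  i=6: C(7,6)·!1 = 7·0 = 0
  i=7: C(7,7)·!0 = 1·1 = 1
Total = 22.

22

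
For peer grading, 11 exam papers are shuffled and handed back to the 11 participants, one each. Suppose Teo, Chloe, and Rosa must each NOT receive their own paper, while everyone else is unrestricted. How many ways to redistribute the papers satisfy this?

Let A_j be the event that the j-th constrained one is fixed. By inclusion-exclusion over the 3 events:
Σ_{j=0}^{3} (-1)^j C(3,j)(11-j)!
= C(3,0)·11! - C(3,1)·10! + C(3,2)·9! - C(3,3)·8!
= 39916800 - 10886400 + 1088640 - 40320
= 30078720

30078720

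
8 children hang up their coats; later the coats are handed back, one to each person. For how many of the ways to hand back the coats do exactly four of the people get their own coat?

630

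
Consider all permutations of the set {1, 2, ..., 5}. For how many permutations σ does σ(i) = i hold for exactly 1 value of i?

Pick the single fixed position: C(5,1) = 5 ways.
The other 4 form a derangement: !4 = 9.
Total: 5 × 9 = 45.

45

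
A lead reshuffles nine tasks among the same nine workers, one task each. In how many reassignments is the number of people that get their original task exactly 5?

1134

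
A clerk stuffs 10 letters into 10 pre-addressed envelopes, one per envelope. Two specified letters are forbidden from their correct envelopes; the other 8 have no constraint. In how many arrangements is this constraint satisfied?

2943360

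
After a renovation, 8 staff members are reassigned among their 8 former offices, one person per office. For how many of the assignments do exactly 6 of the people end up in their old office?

28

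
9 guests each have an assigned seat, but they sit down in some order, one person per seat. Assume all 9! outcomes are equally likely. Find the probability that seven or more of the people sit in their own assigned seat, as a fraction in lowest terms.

37/362880

Favorable outcomes: Σ_{i≥7} C(9,i)·!(9-i) = 36·1 + 9·0 + 1·1 = 37.
Total outcomes: 9! = 362880.
Probability = 37/362880 = 37/362880.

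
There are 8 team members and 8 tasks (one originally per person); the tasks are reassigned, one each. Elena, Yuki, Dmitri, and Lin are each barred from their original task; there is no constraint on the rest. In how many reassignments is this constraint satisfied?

Let A_j be the event that the j-th constrained one is fixed. By inclusion-exclusion over the 4 events:
Σ_{j=0}^{4} (-1)^j C(4,j)(8-j)!
= C(4,0)·8! - C(4,1)·7! + C(4,2)·6! - C(4,3)·5! + C(4,4)·4!
= 40320 - 20160 + 4320 - 480 + 24
= 24024

24024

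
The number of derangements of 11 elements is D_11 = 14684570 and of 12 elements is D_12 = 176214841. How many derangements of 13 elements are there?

2290792932

D_13 = (13-1)·(D_12 + D_11) = 12·(176214841 + 14684570) = 12·190899411 = 2290792932.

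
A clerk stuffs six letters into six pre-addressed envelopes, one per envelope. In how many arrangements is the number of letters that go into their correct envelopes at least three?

Sum C(6,i)·!(6-i) for i = 3..6:
  i=3: C(6,3)·!3 = 20·2 = 40
  i=4: C(6,4)·!2 = 15·1 = 15
  i=5: C(6,5)·!1 = 6·0 = 0
  i=6: C(6,6)·!0 = 1·1 = 1
Total = 56.

56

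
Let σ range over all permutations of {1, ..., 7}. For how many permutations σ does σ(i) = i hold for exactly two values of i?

924

Choose which 2 of the 7 are fixed: C(7,2) = 21.
The remaining 5 must be deranged: !5 = 44.
Total: 21 × 44 = 924.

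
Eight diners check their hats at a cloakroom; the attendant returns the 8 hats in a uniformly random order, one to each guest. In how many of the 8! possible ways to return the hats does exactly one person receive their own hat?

Choose which one of the 8 is fixed: C(8,1) = 8.
The other 7 form a derangement: !7 = 1854.
Total: 8 × 1854 = 14832.

14832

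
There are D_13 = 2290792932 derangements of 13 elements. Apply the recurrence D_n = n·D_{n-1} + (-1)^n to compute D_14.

32071101049

D_14 = 14·2290792932 + 1 = 32071101049.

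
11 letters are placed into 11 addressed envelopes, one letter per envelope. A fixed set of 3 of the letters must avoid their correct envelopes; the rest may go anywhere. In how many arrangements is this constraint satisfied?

Let A_j be the event that the j-th constrained one is fixed. By inclusion-exclusion over the 3 events:
Σ_{j=0}^{3} (-1)^j C(3,j)(11-j)!
= C(3,0)·11! - C(3,1)·10! + C(3,2)·9! - C(3,3)·8!
= 39916800 - 10886400 + 1088640 - 40320
= 30078720

30078720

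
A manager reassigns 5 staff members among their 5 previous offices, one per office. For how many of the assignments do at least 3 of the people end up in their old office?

11

Sum C(5,i)·!(5-i) for i = 3..5:
  i=3: C(5,3)·!2 = 10·1 = 10
  i=4: C(5,4)·!1 = 5·0 = 0
  i=5: C(5,5)·!0 = 1·1 = 1
Total = 11.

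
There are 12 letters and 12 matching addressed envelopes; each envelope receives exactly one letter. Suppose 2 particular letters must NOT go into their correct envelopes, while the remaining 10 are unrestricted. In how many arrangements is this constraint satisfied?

402796800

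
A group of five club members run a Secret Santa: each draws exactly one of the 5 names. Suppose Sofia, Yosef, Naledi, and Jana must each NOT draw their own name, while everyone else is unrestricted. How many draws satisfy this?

53

Let A_j be the event that the j-th constrained one is fixed. By inclusion-exclusion over the 4 events:
Σ_{j=0}^{4} (-1)^j C(4,j)(5-j)!
= C(4,0)·5! - C(4,1)·4! + C(4,2)·3! - C(4,3)·2! + C(4,4)·1!
= 120 - 96 + 36 - 8 + 1
= 53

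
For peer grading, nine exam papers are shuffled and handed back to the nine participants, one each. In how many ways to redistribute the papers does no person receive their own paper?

133496

Use !n = n·!(n-1) + (-1)^n.
!9 = 9·14833 - 1 = 133496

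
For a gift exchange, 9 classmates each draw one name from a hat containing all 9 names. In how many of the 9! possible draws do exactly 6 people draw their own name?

168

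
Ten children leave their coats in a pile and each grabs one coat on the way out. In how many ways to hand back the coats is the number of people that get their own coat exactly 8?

45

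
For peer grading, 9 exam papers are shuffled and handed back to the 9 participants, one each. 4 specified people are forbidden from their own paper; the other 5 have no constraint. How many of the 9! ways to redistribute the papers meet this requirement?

229080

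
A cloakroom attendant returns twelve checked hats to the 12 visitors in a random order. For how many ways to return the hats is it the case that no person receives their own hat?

Use !n = (n-1)(!(n-1) + !(n-2)).
!12 = 11·(14684570 + 1334961) = 11·16019531 = 176214841

176214841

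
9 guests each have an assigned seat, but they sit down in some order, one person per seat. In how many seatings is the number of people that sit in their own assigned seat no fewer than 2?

# with exactly i fixed is C(9,i)·!(9-i); sum over i=2..9:
  i=2: C(9,2)·!7 = 36·1854 = 66744
  i=3: C(9,3)·!6 = 84·265 = 22260
  i=4: C(9,4)·!5 = 126·44 = 5544
  i=5: C(9,5)·!4 = 126·9 = 1134
  i=6: C(9,6)·!3 = 84·2 = 168
  i=7: C(9,7)·!2 = 36·1 = 36
  i=8: C(9,8)·!1 = 9·0 = 0
  i=9: C(9,9)·!0 = 1·1 = 1
Total = 95887.

95887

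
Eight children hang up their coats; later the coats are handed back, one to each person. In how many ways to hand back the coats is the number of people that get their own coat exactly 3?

2464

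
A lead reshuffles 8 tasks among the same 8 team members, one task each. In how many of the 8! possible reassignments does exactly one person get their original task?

14832

Pick the single fixed position: C(8,1) = 8 ways.
The other 7 form a derangement: !7 = 1854.
Total: 8 × 1854 = 14832.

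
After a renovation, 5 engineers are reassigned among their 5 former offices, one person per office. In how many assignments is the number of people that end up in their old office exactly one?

45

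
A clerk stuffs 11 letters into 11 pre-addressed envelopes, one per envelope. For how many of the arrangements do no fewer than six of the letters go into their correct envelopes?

23684

# with exactly i fixed is C(11,i)·!(11-i); sum over i=6..11:
  i=6: C(11,6)·!5 = 462·44 = 20328
  i=7: C(11,7)·!4 = 330·9 = 2970
  i=8: C(11,8)·!3 = 165·2 = 330
  i=9: C(11,9)·!2 = 55·1 = 55
  i=10: C(11,10)·!1 = 11·0 = 0
  i=11: C(11,11)·!0 = 1·1 = 1
Total = 23684.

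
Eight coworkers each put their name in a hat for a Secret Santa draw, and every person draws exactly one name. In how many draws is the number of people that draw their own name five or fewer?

40291

# with exactly i fixed is C(8,i)·!(8-i); sum over i=0..5:
  i=0: C(8,0)·!8 = 1·14833 = 14833
  i=1: C(8,1)·!7 = 8·1854 = 14832
  i=2: C(8,2)·!6 = 28·265 = 7420
  i=3: C(8,3)·!5 = 56·44 = 2464
  i=4: C(8,4)·!4 = 70·9 = 630
  i=5: C(8,5)·!3 = 56·2 = 112
Total = 40291.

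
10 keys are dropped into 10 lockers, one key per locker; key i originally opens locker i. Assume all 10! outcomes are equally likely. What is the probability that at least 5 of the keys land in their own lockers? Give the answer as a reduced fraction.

Favorable outcomes: Σ_{i≥5} C(10,i)·!(10-i) = 252·44 + 210·9 + 120·2 + 45·1 + 10·0 + 1·1 = 13264.
Total outcomes: 10! = 3628800.
Probability = 13264/3628800 = 829/226800.

829/226800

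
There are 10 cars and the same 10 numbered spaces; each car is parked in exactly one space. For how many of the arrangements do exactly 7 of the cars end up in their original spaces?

240

Choose which 7 of the 10 are fixed: C(10,7) = 120.
The remaining 3 must be deranged: !3 = 2.
Total: 120 × 2 = 240.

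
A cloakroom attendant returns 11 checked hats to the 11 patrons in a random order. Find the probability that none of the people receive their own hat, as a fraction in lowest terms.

Favorable outcomes: !11 = 14684570.
Total outcomes: 11! = 39916800.
Probability = 14684570/39916800 = 1468457/3991680.

1468457/3991680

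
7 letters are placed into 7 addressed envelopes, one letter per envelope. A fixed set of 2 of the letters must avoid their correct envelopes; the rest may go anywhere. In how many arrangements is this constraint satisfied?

3720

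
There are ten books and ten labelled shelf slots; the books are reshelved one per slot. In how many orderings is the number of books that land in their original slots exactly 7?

240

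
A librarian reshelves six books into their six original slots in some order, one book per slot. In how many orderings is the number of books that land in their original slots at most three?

Sum C(6,i)·!(6-i) for i = 0..3:
  i=0: C(6,0)·!6 = 1·265 = 265
  i=1: C(6,1)·!5 = 6·44 = 264
  i=2: C(6,2)·!4 = 15·9 = 135
  i=3: C(6,3)·!3 = 20·2 = 40
Total = 704.

704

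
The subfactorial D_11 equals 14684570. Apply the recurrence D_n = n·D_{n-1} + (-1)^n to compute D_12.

176214841

D_12 = 12·14684570 + 1 = 176214841.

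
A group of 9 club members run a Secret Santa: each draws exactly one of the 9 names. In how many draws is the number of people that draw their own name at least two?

95887

# with exactly i fixed is C(9,i)·!(9-i); sum over i=2..9:
  i=2: C(9,2)·!7 = 36·1854 = 66744
  i=3: C(9,3)·!6 = 84·265 = 22260
  i=4: C(9,4)·!5 = 126·44 = 5544
  i=5: C(9,5)·!4 = 126·9 = 1134
  i=6: C(9,6)·!3 = 84·2 = 168
  i=7: C(9,7)·!2 = 36·1 = 36
  i=8: C(9,8)·!1 = 9·0 = 0
  i=9: C(9,9)·!0 = 1·1 = 1
Total = 95887.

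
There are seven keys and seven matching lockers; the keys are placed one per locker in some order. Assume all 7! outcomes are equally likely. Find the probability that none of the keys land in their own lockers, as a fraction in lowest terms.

Favorable outcomes: !7 = 1854.
Total outcomes: 7! = 5040.
Probability = 1854/5040 = 103/280.

103/280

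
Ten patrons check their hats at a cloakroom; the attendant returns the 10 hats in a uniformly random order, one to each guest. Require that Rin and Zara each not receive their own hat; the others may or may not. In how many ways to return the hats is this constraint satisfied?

2943360

Inclusion-exclusion on the 2 forbidden self-matches:
Σ_{j=0}^{2} (-1)^j C(2,j)(10-j)!
= C(2,0)·10! - C(2,1)·9! + C(2,2)·8!
= 3628800 - 725760 + 40320
= 2943360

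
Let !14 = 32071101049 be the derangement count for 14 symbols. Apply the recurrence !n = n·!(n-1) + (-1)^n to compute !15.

!15 = 15·32071101049 - 1 = 481066515734.

481066515734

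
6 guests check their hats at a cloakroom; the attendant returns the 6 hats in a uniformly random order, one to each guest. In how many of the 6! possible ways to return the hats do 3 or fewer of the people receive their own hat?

# with exactly i fixed is C(6,i)·!(6-i); sum over i=0..3:
  i=0: C(6,0)·!6 = 1·265 = 265
  i=1: C(6,1)·!5 = 6·44 = 264
  i=2: C(6,2)·!4 = 15·9 = 135
  i=3: C(6,3)·!3 = 20·2 = 40
Total = 704.

704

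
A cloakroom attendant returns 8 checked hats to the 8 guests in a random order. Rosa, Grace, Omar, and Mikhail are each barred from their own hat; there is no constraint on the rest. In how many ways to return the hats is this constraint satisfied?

Inclusion-exclusion on the 4 forbidden self-matches:
Σ_{j=0}^{4} (-1)^j C(4,j)(8-j)!
= C(4,0)·8! - C(4,1)·7! + C(4,2)·6! - C(4,3)·5! + C(4,4)·4!
= 40320 - 20160 + 4320 - 480 + 24
= 24024

24024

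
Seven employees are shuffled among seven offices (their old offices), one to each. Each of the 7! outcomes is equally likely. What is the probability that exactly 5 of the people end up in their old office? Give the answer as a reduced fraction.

1/240

Favorable outcomes: C(7,5)·!2 = 21·1 = 21.
Total outcomes: 7! = 5040.
Probability = 21/5040 = 1/240.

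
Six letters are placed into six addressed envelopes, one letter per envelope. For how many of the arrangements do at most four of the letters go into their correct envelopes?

719

Sum C(6,i)·!(6-i) for i = 0..4:
  i=0: C(6,0)·!6 = 1·265 = 265
  i=1: C(6,1)·!5 = 6·44 = 264
  i=2: C(6,2)·!4 = 15·9 = 135
  i=3: C(6,3)·!3 = 20·2 = 40
  i=4: C(6,4)·!2 = 15·1 = 15
Total = 719.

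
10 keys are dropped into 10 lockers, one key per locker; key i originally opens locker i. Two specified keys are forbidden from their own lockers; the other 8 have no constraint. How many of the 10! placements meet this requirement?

Inclusion-exclusion on the 2 forbidden self-matches:
Σ_{j=0}^{2} (-1)^j C(2,j)(10-j)!
= C(2,0)·10! - C(2,1)·9! + C(2,2)·8!
= 3628800 - 725760 + 40320
= 2943360

2943360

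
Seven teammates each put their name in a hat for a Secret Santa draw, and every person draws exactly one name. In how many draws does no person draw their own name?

1854

The number of derangements of 7 is !7 = Σ_{k=0}^{7} (-1)^k·7!/k!
= 7! - 7!/1! + 7!/2! - 7!/3! + 7!/4! - 7!/5! + 7!/6! - 7!/7!
= 5040 - 5040 + 2520 - 840 + 210 - 42 + 7 - 1
= 1854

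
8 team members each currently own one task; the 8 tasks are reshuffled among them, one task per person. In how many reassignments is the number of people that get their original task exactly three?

2464

Choose which 3 of the 8 are fixed: C(8,3) = 56.
The remaining 5 must be deranged: !5 = 44.
Total: 56 × 44 = 2464.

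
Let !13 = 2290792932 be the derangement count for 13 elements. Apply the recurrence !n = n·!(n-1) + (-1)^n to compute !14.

32071101049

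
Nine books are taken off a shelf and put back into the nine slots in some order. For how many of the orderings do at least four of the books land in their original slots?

# with exactly i fixed is C(9,i)·!(9-i); sum over i=4..9:
  i=4: C(9,4)·!5 = 126·44 = 5544
  i=5: C(9,5)·!4 = 126·9 = 1134
  i=6: C(9,6)·!3 = 84·2 = 168
  i=7: C(9,7)·!2 = 36·1 = 36
  i=8: C(9,8)·!1 = 9·0 = 0
  i=9: C(9,9)·!0 = 1·1 = 1
Total = 6883.

6883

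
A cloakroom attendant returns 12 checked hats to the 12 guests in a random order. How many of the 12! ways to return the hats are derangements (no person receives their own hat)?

Use !n = (n-1)(!(n-1) + !(n-2)).
!12 = 11·(14684570 + 1334961) = 11·16019531 = 176214841

176214841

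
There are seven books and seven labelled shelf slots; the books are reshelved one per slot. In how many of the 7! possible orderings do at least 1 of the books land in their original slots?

# with exactly i fixed is C(7,i)·!(7-i); sum over i=1..7:
  i=1: C(7,1)·!6 = 7·265 = 1855
  i=2: C(7,2)·!5 = 21·44 = 924
  i=3: C(7,3)·!4 = 35·9 = 315
  i=4: C(7,4)·!3 = 35·2 = 70
  i=5: C(7,5)·!2 = 21·1 = 21
  i=6: C(7,6)·!1 = 7·0 = 0
  i=7: C(7,7)·!0 = 1·1 = 1
Total = 3186.

3186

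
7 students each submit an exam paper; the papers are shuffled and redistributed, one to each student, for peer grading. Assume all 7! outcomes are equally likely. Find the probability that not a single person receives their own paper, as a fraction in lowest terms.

Favorable outcomes: !7 = 1854.
Total outcomes: 7! = 5040.
Probability = 1854/5040 = 103/280.

103/280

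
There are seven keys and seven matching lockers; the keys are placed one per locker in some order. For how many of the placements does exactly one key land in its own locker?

1855

Choose which one of the 7 is fixed: C(7,1) = 7.
The remaining 6 must be deranged: !6 = 265.
Total: 7 × 265 = 1855.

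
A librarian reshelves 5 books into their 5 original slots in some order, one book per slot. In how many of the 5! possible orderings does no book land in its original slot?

The number of derangements of 5 is !5 = Σ_{k=0}^{5} (-1)^k·5!/k!
= 5! - 5!/1! + 5!/2! - 5!/3! + 5!/4! - 5!/5!
= 120 - 120 + 60 - 20 + 5 - 1
= 44

44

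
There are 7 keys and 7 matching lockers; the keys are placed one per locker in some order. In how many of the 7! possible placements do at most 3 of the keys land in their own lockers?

4948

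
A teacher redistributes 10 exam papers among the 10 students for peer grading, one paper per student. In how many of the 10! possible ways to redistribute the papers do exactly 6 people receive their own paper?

Pick the 6 fixed positions: C(10,6) = 210 ways.
The remaining 4 must be deranged: !4 = 9.
Total: 210 × 9 = 1890.

1890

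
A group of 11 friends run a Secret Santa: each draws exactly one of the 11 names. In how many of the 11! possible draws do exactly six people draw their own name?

20328

Pick the 6 fixed positions: C(11,6) = 462 ways.
The other 5 form a derangement: !5 = 44.
Total: 462 × 44 = 20328.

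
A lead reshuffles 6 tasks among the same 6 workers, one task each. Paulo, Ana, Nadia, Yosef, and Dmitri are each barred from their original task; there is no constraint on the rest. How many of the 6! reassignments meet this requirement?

Inclusion-exclusion on the 5 forbidden self-matches:
Σ_{j=0}^{5} (-1)^j C(5,j)(6-j)!
= C(5,0)·6! - C(5,1)·5! + C(5,2)·4! - C(5,3)·3! + C(5,4)·2! - C(5,5)·1!
= 720 - 600 + 240 - 60 + 10 - 1
= 309

309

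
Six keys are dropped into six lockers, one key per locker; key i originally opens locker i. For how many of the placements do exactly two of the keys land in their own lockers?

135

Pick the 2 fixed positions: C(6,2) = 15 ways.
The remaining 4 must be deranged: !4 = 9.
Total: 15 × 9 = 135.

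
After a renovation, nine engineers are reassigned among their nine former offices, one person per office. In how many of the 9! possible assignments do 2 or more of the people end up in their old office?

95887

Sum C(9,i)·!(9-i) for i = 2..9:
  i=2: C(9,2)·!7 = 36·1854 = 66744
  i=3: C(9,3)·!6 = 84·265 = 22260
  i=4: C(9,4)·!5 = 126·44 = 5544
  i=5: C(9,5)·!4 = 126·9 = 1134
  i=6: C(9,6)·!3 = 84·2 = 168
  i=7: C(9,7)·!2 = 36·1 = 36
  i=8: C(9,8)·!1 = 9·0 = 0
  i=9: C(9,9)·!0 = 1·1 = 1
Total = 95887.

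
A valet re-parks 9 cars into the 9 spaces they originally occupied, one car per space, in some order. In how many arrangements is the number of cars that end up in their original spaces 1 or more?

229384

Sum C(9,i)·!(9-i) for i = 1..9:
  i=1: C(9,1)·!8 = 9·14833 = 133497
  i=2: C(9,2)·!7 = 36·1854 = 66744
  i=3: C(9,3)·!6 = 84·265 = 22260
  i=4: C(9,4)·!5 = 126·44 = 5544
  i=5: C(9,5)·!4 = 126·9 = 1134
  i=6: C(9,6)·!3 = 84·2 = 168
  i=7: C(9,7)·!2 = 36·1 = 36
  i=8: C(9,8)·!1 = 9·0 = 0
  i=9: C(9,9)·!0 = 1·1 = 1
Total = 229384.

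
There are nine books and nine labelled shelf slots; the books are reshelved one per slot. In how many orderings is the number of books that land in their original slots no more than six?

# with exactly i fixed is C(9,i)·!(9-i); sum over i=0..6:
  i=0: C(9,0)·!9 = 1·133496 = 133496
  i=1: C(9,1)·!8 = 9·14833 = 133497
  i=2: C(9,2)·!7 = 36·1854 = 66744
  i=3: C(9,3)·!6 = 84·265 = 22260
  i=4: C(9,4)·!5 = 126·44 = 5544
  i=5: C(9,5)·!4 = 126·9 = 1134
  i=6: C(9,6)·!3 = 84·2 = 168
Total = 362843.

362843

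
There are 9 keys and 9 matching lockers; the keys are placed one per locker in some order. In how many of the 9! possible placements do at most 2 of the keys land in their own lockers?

333737

Sum C(9,i)·!(9-i) for i = 0..2:
  i=0: C(9,0)·!9 = 1·133496 = 133496
  i=1: C(9,1)·!8 = 9·14833 = 133497
  i=2: C(9,2)·!7 = 36·1854 = 66744
Total = 333737.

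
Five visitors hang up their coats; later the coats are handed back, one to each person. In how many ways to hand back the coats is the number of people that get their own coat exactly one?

Pick the single fixed position: C(5,1) = 5 ways.
The other 4 form a derangement: !4 = 9.
Total: 5 × 9 = 45.

45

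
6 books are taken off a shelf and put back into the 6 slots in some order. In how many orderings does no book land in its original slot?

The number of derangements of 6 is !6 = Σ_{k=0}^{6} (-1)^k·6!/k!
= 6! - 6!/1! + 6!/2! - 6!/3! + 6!/4! - 6!/5! + 6!/6!
= 720 - 720 + 360 - 120 + 30 - 6 + 1
= 265

265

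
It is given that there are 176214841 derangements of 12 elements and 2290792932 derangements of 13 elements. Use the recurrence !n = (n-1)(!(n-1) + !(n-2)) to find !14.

32071101049

!14 = (14-1)·(!13 + !12) = 13·(2290792932 + 176214841) = 13·2467007773 = 32071101049.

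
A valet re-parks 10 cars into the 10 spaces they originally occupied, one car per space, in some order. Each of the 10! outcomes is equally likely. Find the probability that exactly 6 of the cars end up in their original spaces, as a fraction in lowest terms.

1/1920

Favorable outcomes: C(10,6)·!4 = 210·9 = 1890.
Total outcomes: 10! = 3628800.
Probability = 1890/3628800 = 1/1920.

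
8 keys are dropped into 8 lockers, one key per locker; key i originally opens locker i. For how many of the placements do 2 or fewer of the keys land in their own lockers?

Sum C(8,i)·!(8-i) for i = 0..2:
  i=0: C(8,0)·!8 = 1·14833 = 14833
  i=1: C(8,1)·!7 = 8·1854 = 14832
  i=2: C(8,2)·!6 = 28·265 = 7420
Total = 37085.

37085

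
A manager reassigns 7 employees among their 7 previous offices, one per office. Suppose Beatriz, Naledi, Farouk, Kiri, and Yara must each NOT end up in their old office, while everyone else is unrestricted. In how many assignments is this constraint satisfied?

Inclusion-exclusion on the 5 forbidden self-matches:
Σ_{j=0}^{5} (-1)^j C(5,j)(7-j)!
= C(5,0)·7! - C(5,1)·6! + C(5,2)·5! - C(5,3)·4! + C(5,4)·3! - C(5,5)·2!
= 5040 - 3600 + 1200 - 240 + 30 - 2
= 2428

2428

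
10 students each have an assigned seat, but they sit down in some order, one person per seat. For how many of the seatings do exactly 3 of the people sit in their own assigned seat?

Choose which 3 of the 10 are fixed: C(10,3) = 120.
The other 7 form a derangement: !7 = 1854.
Total: 120 × 1854 = 222480.

222480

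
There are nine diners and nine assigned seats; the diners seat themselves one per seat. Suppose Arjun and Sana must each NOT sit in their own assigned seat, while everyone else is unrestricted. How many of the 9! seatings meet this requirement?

287280

Let A_j be the event that the j-th constrained one is fixed. By inclusion-exclusion over the 2 events:
Σ_{j=0}^{2} (-1)^j C(2,j)(9-j)!
= C(2,0)·9! - C(2,1)·8! + C(2,2)·7!
= 362880 - 80640 + 5040
= 287280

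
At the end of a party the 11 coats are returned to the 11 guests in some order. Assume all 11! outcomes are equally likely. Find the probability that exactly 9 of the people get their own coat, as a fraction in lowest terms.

1/725760

Favorable outcomes: C(11,9)·!2 = 55·1 = 55.
Total outcomes: 11! = 39916800.
Probability = 55/39916800 = 1/725760.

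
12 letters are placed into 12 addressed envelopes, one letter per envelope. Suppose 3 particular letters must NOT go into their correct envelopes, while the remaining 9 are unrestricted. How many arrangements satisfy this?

369774720

Inclusion-exclusion on the 3 forbidden self-matches:
Σ_{j=0}^{3} (-1)^j C(3,j)(12-j)!
= C(3,0)·12! - C(3,1)·11! + C(3,2)·10! - C(3,3)·9!
= 479001600 - 119750400 + 10886400 - 362880
= 369774720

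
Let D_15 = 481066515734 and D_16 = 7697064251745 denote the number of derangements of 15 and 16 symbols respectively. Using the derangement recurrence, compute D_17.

D_17 = (17-1)·(D_16 + D_15) = 16·(7697064251745 + 481066515734) = 16·8178130767479 = 130850092279664.

130850092279664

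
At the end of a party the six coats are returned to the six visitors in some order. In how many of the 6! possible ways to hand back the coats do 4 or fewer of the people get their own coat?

719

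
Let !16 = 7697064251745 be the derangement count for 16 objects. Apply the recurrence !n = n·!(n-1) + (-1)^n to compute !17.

130850092279664

!17 = 17·7697064251745 - 1 = 130850092279664.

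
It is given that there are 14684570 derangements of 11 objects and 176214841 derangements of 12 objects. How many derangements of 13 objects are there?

2290792932

D_13 = (13-1)·(D_12 + D_11) = 12·(176214841 + 14684570) = 12·190899411 = 2290792932.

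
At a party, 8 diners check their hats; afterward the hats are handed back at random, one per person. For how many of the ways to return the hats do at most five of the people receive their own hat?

40291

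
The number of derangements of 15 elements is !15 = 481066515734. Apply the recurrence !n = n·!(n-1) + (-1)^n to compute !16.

!16 = 16·481066515734 + 1 = 7697064251745.

7697064251745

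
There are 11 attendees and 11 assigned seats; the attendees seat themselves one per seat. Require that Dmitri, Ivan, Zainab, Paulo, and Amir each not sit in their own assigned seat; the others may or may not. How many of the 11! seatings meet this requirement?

Let A_j be the event that the j-th constrained one is fixed. By inclusion-exclusion over the 5 events:
Σ_{j=0}^{5} (-1)^j C(5,j)(11-j)!
= C(5,0)·11! - C(5,1)·10! + C(5,2)·9! - C(5,3)·8! + C(5,4)·7! - C(5,5)·6!
= 39916800 - 18144000 + 3628800 - 403200 + 25200 - 720
= 25022880

25022880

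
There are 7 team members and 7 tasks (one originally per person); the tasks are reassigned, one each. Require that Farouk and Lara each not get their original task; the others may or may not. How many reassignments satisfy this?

3720

Inclusion-exclusion on the 2 forbidden self-matches:
Σ_{j=0}^{2} (-1)^j C(2,j)(7-j)!
= C(2,0)·7! - C(2,1)·6! + C(2,2)·5!
= 5040 - 1440 + 120
= 3720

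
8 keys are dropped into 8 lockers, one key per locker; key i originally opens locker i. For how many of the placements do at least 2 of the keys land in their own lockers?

Sum C(8,i)·!(8-i) for i = 2..8:
  i=2: C(8,2)·!6 = 28·265 = 7420
  i=3: C(8,3)·!5 = 56·44 = 2464
  i=4: C(8,4)·!4 = 70·9 = 630
  i=5: C(8,5)·!3 = 56·2 = 112
  i=6: C(8,6)·!2 = 28·1 = 28
  i=7: C(8,7)·!1 = 8·0 = 0
  i=8: C(8,8)·!0 = 1·1 = 1
Total = 10655.

10655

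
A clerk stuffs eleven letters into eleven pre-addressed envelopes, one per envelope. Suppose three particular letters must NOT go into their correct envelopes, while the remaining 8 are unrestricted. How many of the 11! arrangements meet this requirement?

30078720

Inclusion-exclusion on the 3 forbidden self-matches:
Σ_{j=0}^{3} (-1)^j C(3,j)(11-j)!
= C(3,0)·11! - C(3,1)·10! + C(3,2)·9! - C(3,3)·8!
= 39916800 - 10886400 + 1088640 - 40320
= 30078720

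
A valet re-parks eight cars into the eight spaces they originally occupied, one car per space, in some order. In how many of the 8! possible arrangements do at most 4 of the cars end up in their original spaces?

40179

# with exactly i fixed is C(8,i)·!(8-i); sum over i=0..4:
  i=0: C(8,0)·!8 = 1·14833 = 14833
  i=1: C(8,1)·!7 = 8·1854 = 14832
  i=2: C(8,2)·!6 = 28·265 = 7420
  i=3: C(8,3)·!5 = 56·44 = 2464
  i=4: C(8,4)·!4 = 70·9 = 630
Total = 40179.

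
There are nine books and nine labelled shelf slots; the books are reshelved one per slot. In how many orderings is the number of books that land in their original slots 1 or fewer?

266993

# with exactly i fixed is C(9,i)·!(9-i); sum over i=0..1:
  i=0: C(9,0)·!9 = 1·133496 = 133496
  i=1: C(9,1)·!8 = 9·14833 = 133497
Total = 266993.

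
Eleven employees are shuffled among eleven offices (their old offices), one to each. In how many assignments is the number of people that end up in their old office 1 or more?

25232230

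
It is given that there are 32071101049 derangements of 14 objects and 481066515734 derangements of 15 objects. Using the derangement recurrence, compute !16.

7697064251745

!16 = (16-1)·(!15 + !14) = 15·(481066515734 + 32071101049) = 15·513137616783 = 7697064251745.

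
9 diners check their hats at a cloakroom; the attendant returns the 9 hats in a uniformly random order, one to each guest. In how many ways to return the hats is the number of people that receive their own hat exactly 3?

22260

Choose which 3 of the 9 are fixed: C(9,3) = 84.
The other 6 form a derangement: !6 = 265.
Total: 84 × 265 = 22260.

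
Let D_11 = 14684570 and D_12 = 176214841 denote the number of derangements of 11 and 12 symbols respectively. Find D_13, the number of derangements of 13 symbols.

2290792932

D_13 = (13-1)·(D_12 + D_11) = 12·(176214841 + 14684570) = 12·190899411 = 2290792932.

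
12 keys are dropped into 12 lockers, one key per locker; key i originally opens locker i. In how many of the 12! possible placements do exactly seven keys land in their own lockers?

34848

Choose which 7 of the 12 are fixed: C(12,7) = 792.
The other 5 form a derangement: !5 = 44.
Total: 792 × 44 = 34848.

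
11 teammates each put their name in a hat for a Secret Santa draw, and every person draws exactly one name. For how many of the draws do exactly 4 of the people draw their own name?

611820

Pick the 4 fixed positions: C(11,4) = 330 ways.
The remaining 7 must be deranged: !7 = 1854.
Total: 330 × 1854 = 611820.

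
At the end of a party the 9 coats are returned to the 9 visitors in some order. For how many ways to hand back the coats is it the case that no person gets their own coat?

133496

!9 is the nearest integer to 9!/e.
9! = 362880, and 362880/e ≈ 133496.09, so !9 = 133496.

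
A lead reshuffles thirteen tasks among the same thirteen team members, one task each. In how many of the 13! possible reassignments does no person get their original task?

The subfactorial !13 = [13!/e] (nearest integer).
13! = 6227020800, and 6227020800/e ≈ 2290792932.07, so !13 = 2290792932.

2290792932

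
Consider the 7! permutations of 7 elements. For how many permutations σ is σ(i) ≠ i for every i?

!7 = 7! · Σ_{k=0}^{7} (-1)^k/k!
= 7! - 7!/1! + 7!/2! - 7!/3! + 7!/4! - 7!/5! + 7!/6! - 7!/7!
= 5040 - 5040 + 2520 - 840 + 210 - 42 + 7 - 1
= 1854

1854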